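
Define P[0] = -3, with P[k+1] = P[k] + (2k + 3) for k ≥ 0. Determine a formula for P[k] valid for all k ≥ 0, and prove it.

Claim: P[k] = k^2 + 2k − 3.

Base case: P[0] = -3, and 0^2 + 2·0 − 3 = -3.
Assume P[r] = r^2 + 2r − 3.
Then P[r+1] = P[r] + (2r + 3) = (r^2 + 2r − 3) + (2r + 3) = r^2 + 4r,
and (r+1)^2 + 2·(r+1) − 3 = r^2 + 4r.
By induction, P[k] = k^2 + 2k − 3 for all k ≥ 0.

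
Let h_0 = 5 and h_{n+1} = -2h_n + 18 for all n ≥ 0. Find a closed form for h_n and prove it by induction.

Claim: h_n = -(-2)^n + 6.

Base case: h_0 = 5, and -(-2)^0 + 6 = -1 + 6 = 5.
Assume h_k = -(-2)^k + 6 for some k ≥ 0.
Then h_{k+1} = -2h_k + 18 = -2·(-(-2)^k + 6) + 18 = 2·(-2)^k − 12 + 18 = -(-2)^{k+1} + 6.
So the formula holds for k+1, and by induction h_n = -(-2)^n + 6 for all n ≥ 0.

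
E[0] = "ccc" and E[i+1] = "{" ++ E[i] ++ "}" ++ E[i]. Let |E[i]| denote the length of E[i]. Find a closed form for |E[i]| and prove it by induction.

Claim: |E[i]| = 5·2^i − 2.

Base case: |E[0]| = 3, and 5·2^0 − 2 = 3.
Assume |E[r]| = 5·2^r − 2.
Then |E[r+1]| = 1 + |E[r]| + 1 + |E[r]| = 2|E[r]| + 2 = 2(5·2^r − 2) + 2 = 5·2^{r+1} − 4 + 2 = 5·2^{r+1} − 2.
By induction, |E[i]| = 5·2^i − 2 for all i ≥ 0.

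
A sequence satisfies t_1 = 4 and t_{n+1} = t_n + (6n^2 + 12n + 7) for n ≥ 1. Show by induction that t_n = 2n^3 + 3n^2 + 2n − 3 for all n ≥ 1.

Base case: t_1 = 4, and 2·1^3 + 3·1^2 + 2·1 − 3 = 4.
Assume t_r = 2r^3 + 3r^2 + 2r − 3.
Then t_{r+1} = t_r + (6r^2 + 12r + 7) = (2r^3 + 3r^2 + 2r − 3) + (6r^2 + 12r + 7) = 2r^3 + 9r^2 + 14r + 4,
and 2·(r+1)^3 + 3·(r+1)^2 + 2·(r+1) − 3 = 2r^3 + 9r^2 + 14r + 4.
Hence t_n = 2n^3 + 3n^2 + 2n − 3 for every n ≥ 1, by induction.

t_n = 2n^3 + 3n^2 + 2n − 3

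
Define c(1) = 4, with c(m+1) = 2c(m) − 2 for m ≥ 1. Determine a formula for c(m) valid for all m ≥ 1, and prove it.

Claim: c(m) = 2^m + 2.

Base case: c(1) = 4, and 2^1 + 2 = 2 + 2 = 4.
Assume c(j) = 2^j + 2 for some j ≥ 1.
Then c(j+1) = 2c(j) − 2 = 2·(2^j + 2) − 2 = 2^{j+1} + 4 − 2 = 2^{j+1} + 2.
So the formula holds for j+1, and by induction c(m) = 2^m + 2 for all m ≥ 1.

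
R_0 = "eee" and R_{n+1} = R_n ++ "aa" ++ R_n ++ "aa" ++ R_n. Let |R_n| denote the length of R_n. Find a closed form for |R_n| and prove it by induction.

Claim: |R_n| = 5·3^n − 2.

Base case: |R_0| = 3, and 5·3^0 − 2 = 3.
Assume |R_j| = 5·3^j − 2.
Then |R_{j+1}| = 3|R_j| + 4 = 3(5·3^j − 2) + 4 = 5·3^{j+1} − 6 + 4 = 5·3^{j+1} − 2.
So the formula holds for j+1, and by induction |R_n| = 5·3^n − 2 for all n ≥ 0.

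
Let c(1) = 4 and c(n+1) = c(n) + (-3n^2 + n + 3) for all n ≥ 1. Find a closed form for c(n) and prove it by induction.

Claim: c(n) = -n^3 + 2n^2 + 2n + 1.

Base case: c(1) = 4, and -1^3 + 2·1^2 + 2·1 + 1 = 4.
Assume c(m) = -m^3 + 2m^2 + 2m + 1.
Then c(m+1) = c(m) + (-3m^2 + m + 3) = (-m^3 + 2m^2 + 2m + 1) + (-3m^2 + m + 3) = -m^3 − m^2 + 3m + 4,
and -(m+1)^3 + 2·(m+1)^2 + 2·(m+1) + 1 = -m^3 − m^2 + 3m + 4.
This completes the inductive step, so c(n) = -n^3 + 2n^2 + 2n + 1 for all n ≥ 1.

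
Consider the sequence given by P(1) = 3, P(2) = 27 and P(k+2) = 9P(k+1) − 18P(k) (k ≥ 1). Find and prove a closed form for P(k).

Claim: P(k) = 6^k − 3^k.

Base cases: P(1) = 3 and 6^1 − 3^1 = 3; P(2) = 27 and 6^2 − 3^2 = 27.
Assume P(j) = 6^j − 3^j for all 1 ≤ j ≤ r, where r ≥ 2.
Then P(r+1) = 9P(r) − 18P(r−1) = 9·(6^r − 3^r) − 18·(6^{r−1} − 3^{r−1}) = (9·6 − 18)6^{r−1} − (9·3 − 18)3^{r−1} = 36·6^{r−1} − 9·3^{r−1} = 6^{r+1} − 3^{r+1}.
Hence P(k) = 6^k − 3^k for every k ≥ 1, by strong induction.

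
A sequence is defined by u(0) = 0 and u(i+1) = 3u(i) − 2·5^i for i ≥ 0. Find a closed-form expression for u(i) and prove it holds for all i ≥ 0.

Claim: u(i) = 3^i − 5^i.

Base case: u(0) = 0, and 3^0 − 5^0 = 1 − 1 = 0.
Assume u(j) = 3^j − 5^j for some j ≥ 0.
Then u(j+1) = 3u(j) − 2·5^j = 3·(3^j − 5^j) − 2·5^j = 3^{j+1} − 3·5^j − 2·5^j = 3^{j+1} − 5·5^j = 3^{j+1} − 5^{j+1}.
This completes the inductive step, so u(i) = 3^i − 5^i for all i ≥ 0.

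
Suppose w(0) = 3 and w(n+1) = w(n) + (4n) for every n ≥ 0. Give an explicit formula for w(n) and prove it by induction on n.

Claim: w(n) = 2n^2 − 2n + 3.

Base case: w(0) = 3, and 2·0^2 − 2·0 + 3 = 3.
Assume w(j) = 2j^2 − 2j + 3.
Then w(j+1) = w(j) + (4j) = (2j^2 − 2j + 3) + (4j) = 2j^2 + 2j + 3,
and 2·(j+1)^2 − 2·(j+1) + 3 = 2j^2 + 2j + 3.
Hence w(n) = 2n^2 − 2n + 3 for every n ≥ 0, by induction.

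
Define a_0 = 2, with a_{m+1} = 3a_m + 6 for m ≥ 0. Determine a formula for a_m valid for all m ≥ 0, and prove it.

Claim: a_m = 5·3^m − 3.

Base case: a_0 = 2, and 5·3^0 − 3 = 5 − 3 = 2.
Assume a_k = 5·3^k − 3 for some k ≥ 0.
Then a_{k+1} = 3a_k + 6 = 3·(5·3^k − 3) + 6 = 15·3^k − 9 + 6 = 5·3^{k+1} − 3.
So the formula holds for k+1, and by induction a_m = 5·3^m − 3 for all m ≥ 0.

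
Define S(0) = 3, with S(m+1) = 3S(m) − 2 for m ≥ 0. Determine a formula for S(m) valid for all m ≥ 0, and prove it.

Claim: S(m) = 2·3^m + 1.

Base case: S(0) = 3, and 2·3^0 + 1 = 2 + 1 = 3.
Assume S(r) = 2·3^r + 1 for some r ≥ 0.
Then S(r+1) = 3S(r) − 2 = 3·(2·3^r + 1) − 2 = 6·3^r + 3 − 2 = 2·3^{r+1} + 1.
By induction, S(m) = 2·3^m + 1 for all m ≥ 0.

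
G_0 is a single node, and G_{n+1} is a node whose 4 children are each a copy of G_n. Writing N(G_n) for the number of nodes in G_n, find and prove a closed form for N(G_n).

Claim: N(G_n) = (4^{n+1} − 1)/3.

Base case: N(G_0) = 1, and (4^{0+1} − 1)/3 = 1.
Assume N(G_j) = (4^{j+1} − 1)/3.
Then N(G_{j+1}) = 1 + 4N(G_j) = 1 + 4·(4^{j+1} − 1)/3 = 1 + (4^{j+2} − 4)/3 = (3 + 4^{j+2} − 4)/3 = (4^{j+2} − 1)/3.
This completes the inductive step, so N(G_n) = (4^{n+1} − 1)/3 for all n ≥ 0.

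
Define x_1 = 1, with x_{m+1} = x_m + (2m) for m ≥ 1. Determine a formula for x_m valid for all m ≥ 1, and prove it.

Claim: x_m = m^2 − m + 1.

Base case: x_1 = 1, and 1^2 − 1 + 1 = 1.
Assume x_j = j^2 − j + 1.
Then x_{j+1} = x_j + (2j) = (j^2 − j + 1) + (2j) = j^2 + j + 1,
and (j+1)^2 − (j+1) + 1 = j^2 + j + 1.
By induction, x_m = m^2 − m + 1 for all m ≥ 1.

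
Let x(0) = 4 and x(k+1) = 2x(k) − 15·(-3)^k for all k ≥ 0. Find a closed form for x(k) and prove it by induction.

Claim: x(k) = 2^k + 3·(-3)^k.

Base case: x(0) = 4, and 2^0 + 3·(-3)^0 = 1 + 3 = 4.
Assume x(r) = 2^r + 3·(-3)^r for some r ≥ 0.
Then x(r+1) = 2x(r) − 15·(-3)^r = 2·(2^r + 3·(-3)^r) − 15·(-3)^r = 2^{r+1} + 6·(-3)^r − 15·(-3)^r = 2^{r+1} − 9·(-3)^r = 2^{r+1} + 3·(-3)^{r+1}.
Hence x(k) = 2^k + 3·(-3)^k for every k ≥ 0, by induction.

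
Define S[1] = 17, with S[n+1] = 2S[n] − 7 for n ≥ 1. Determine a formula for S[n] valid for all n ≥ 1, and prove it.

Claim: S[n] = 5·2^n + 7.

Base case: S[1] = 17, and 5·2^1 + 7 = 10 + 7 = 17.
Assume S[r] = 5·2^r + 7 for some r ≥ 1.
Then S[r+1] = 2S[r] − 7 = 2·(5·2^r + 7) − 7 = 10·2^r + 14 − 7 = 5·2^{r+1} + 7.
Hence S[n] = 5·2^n + 7 for every n ≥ 1, by induction.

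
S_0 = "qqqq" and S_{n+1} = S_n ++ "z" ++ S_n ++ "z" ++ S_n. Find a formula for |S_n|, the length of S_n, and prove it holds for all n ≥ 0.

Claim: |S_n| = 5·3^n − 1.

Base case: |S_0| = 4, and 5·3^0 − 1 = 4.
Assume |S_r| = 5·3^r − 1.
Then |S_{r+1}| = 3|S_r| + 2 = 3(5·3^r − 1) + 2 = 5·3^{r+1} − 3 + 2 = 5·3^{r+1} − 1.
Hence |S_n| = 5·3^n − 1 for every n ≥ 0, by induction.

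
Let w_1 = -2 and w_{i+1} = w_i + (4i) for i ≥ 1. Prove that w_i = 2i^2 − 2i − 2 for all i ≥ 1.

Base case: w_1 = -2, and 2·1^2 − 2·1 − 2 = -2.
Assume w_k = 2k^2 − 2k − 2.
Then w_{k+1} = w_k + (4k) = (2k^2 − 2k − 2) + (4k) = 2k^2 + 2k − 2,
and 2·(k+1)^2 − 2·(k+1) − 2 = 2k^2 + 2k − 2.
Hence w_i = 2i^2 − 2i − 2 for every i ≥ 1, by induction.

w_i = 2i^2 − 2i − 2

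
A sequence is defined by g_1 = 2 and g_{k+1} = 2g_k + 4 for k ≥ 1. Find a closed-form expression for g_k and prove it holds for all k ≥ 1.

Claim: g_k = 3·2^k − 4.

Base case: g_1 = 2, and 3·2^1 − 4 = 6 − 4 = 2.
Assume g_r = 3·2^r − 4 for some r ≥ 1.
Then g_{r+1} = 2g_r + 4 = 2·(3·2^r − 4) + 4 = 6·2^r − 8 + 4 = 3·2^{r+1} − 4.
By induction, g_k = 3·2^k − 4 for all k ≥ 1.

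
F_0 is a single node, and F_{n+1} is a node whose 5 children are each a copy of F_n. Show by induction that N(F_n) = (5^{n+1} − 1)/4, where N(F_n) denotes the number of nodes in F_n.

Base case: N(F_0) = 1, and (5^{0+1} − 1)/4 = 1.
Assume N(F_j) = (5^{j+1} − 1)/4.
Then N(F_{j+1}) = 1 + 5N(F_j) = 1 + 5·(5^{j+1} − 1)/4 = 1 + (5^{j+2} − 5)/4 = (4 + 5^{j+2} − 5)/4 = (5^{j+2} − 1)/4.
By induction, N(F_n) = (5^{n+1} − 1)/4 for all n ≥ 0.

N(F_n) = (5^{n+1} − 1)/4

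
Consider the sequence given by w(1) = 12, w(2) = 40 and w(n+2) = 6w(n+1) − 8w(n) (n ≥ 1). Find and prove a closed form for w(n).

Claim: w(n) = 2·2^n + 2·4^n.

Base cases: w(1) = 12 and 2·2^1 + 2·4^1 = 12; w(2) = 40 and 2·2^2 + 2·4^2 = 40.
Assume w(i) = 2·2^i + 2·4^i for all 1 ≤ i ≤ j, where j ≥ 2.
Then w(j+1) = 6w(j) − 8w(j−1) = 6·(2·2^j + 2·4^j) − 8·(2·2^{j−1} + 2·4^{j−1}) = 2·(6·2 − 8)2^{j−1} + 2·(6·4 − 8)4^{j−1} = 8·2^{j−1} + 32·4^{j−1} = 2·2^{j+1} + 2·4^{j+1}.
So the formula holds for j+1, and by strong induction w(n) = 2·2^n + 2·4^n for all n ≥ 1.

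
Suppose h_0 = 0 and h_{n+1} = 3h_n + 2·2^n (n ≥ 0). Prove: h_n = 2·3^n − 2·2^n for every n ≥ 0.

Base case: h_0 = 0, and 2·3^0 − 2·2^0 = 2 − 2 = 0.
Assume h_m = 2·3^m − 2·2^m for some m ≥ 0.
Then h_{m+1} = 3h_m + 2·2^m = 3·(2·3^m − 2·2^m) + 2·2^m = 2·3^{m+1} − 6·2^m + 2·2^m = 2·3^{m+1} − 4·2^m = 2·3^{m+1} − 2·2^{m+1}.
By induction, h_n = 2·3^n − 2·2^n for all n ≥ 0.

h_n = 2·3^n − 2·2^n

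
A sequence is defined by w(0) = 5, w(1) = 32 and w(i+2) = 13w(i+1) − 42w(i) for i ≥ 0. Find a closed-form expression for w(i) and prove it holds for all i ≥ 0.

Claim: w(i) = 3·6^i + 2·7^i.

Base cases: w(0) = 5 and 3·6^0 + 2·7^0 = 5; w(1) = 32 and 3·6^1 + 2·7^1 = 32.
Assume w(j) = 3·6^j + 2·7^j for all 0 ≤ j ≤ m, where m ≥ 1.
Then w(m+1) = 13w(m) − 42w(m−1) = 13·(3·6^m + 2·7^m) − 42·(3·6^{m−1} + 2·7^{m−1}) = 3·(13·6 − 42)6^{m−1} + 2·(13·7 − 42)7^{m−1} = 108·6^{m−1} + 98·7^{m−1} = 3·6^{m+1} + 2·7^{m+1}.
So the formula holds for m+1, and by strong induction w(i) = 3·6^i + 2·7^i for all i ≥ 0.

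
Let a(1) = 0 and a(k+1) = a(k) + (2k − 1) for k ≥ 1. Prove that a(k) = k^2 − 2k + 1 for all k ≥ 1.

Base case: a(1) = 0, and 1^2 − 2·1 + 1 = 0.
Assume a(r) = r^2 − 2r + 1.
Then a(r+1) = a(r) + (2r − 1) = (r^2 − 2r + 1) + (2r − 1) = r^2,
and (r+1)^2 − 2·(r+1) + 1 = r^2.
This completes the inductive step, so a(k) = k^2 − 2k + 1 for all k ≥ 1.

a(k) = k^2 − 2k + 1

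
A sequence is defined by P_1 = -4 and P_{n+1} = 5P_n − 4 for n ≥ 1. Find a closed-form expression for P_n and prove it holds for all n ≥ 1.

Claim: P_n = -5^n + 1.

Base case: P_1 = -4, and -5^1 + 1 = -5 + 1 = -4.
Assume P_r = -5^r + 1 for some r ≥ 1.
Then P_{r+1} = 5P_r − 4 = 5·(-5^r + 1) − 4 = -5^{r+1} + 5 − 4 = -5^{r+1} + 1.
Hence P_n = -5^n + 1 for every n ≥ 1, by induction.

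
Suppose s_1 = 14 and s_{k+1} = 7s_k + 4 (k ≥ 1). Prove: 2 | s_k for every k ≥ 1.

Base case: s_1 = 14 = 2·7, so 2 | s_1.
Assume 2 | s_r, so s_r = 2t for some integer t.
Then s_{r+1} = 7s_r + 4 = 7·(2t) + 4 = 2(7t + 2), so 2 | s_{r+1}.
By induction, 2 | s_k for all k ≥ 1.

2 | s_k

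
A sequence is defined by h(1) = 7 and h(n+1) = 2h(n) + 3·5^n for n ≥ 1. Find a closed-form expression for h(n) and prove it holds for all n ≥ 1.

Claim: h(n) = 2^n + 5^n.

Base case: h(1) = 7, and 2^1 + 5^1 = 2 + 5 = 7.
Assume h(m) = 2^m + 5^m for some m ≥ 1.
Then h(m+1) = 2h(m) + 3·5^m = 2·(2^m + 5^m) + 3·5^m = 2^{m+1} + 2·5^m + 3·5^m = 2^{m+1} + 5·5^m = 2^{m+1} + 5^{m+1}.
By induction, h(n) = 2^n + 5^n for all n ≥ 1.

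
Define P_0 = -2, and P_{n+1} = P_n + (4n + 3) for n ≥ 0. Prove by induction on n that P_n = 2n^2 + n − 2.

Base case: P_0 = -2, and 2·0^2 + 0 − 2 = -2.
Assume P_j = 2j^2 + j − 2.
Then P_{j+1} = P_j + (4j + 3) = (2j^2 + j − 2) + (4j + 3) = 2j^2 + 5j + 1,
and 2·(j+1)^2 + (j+1) − 2 = 2j^2 + 5j + 1.
By induction, P_n = 2n^2 + n − 2 for all n ≥ 0.

P_n = 2n^2 + n − 2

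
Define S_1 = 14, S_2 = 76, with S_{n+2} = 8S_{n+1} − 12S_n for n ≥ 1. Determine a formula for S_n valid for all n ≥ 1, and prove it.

Claim: S_n = 2·6^n + 2^n.

Base cases: S_1 = 14 and 2·6^1 + 2^1 = 14; S_2 = 76 and 2·6^2 + 2^2 = 76.
Assume S_j = 2·6^j + 2^j for all 1 ≤ j ≤ k, where k ≥ 2.
Then S_{k+1} = 8S_k − 12S_{k−1} = 8·(2·6^k + 2^k) − 12·(2·6^{k−1} + 2^{k−1}) = 2·(8·6 − 12)6^{k−1} + (8·2 − 12)2^{k−1} = 72·6^{k−1} + 4·2^{k−1} = 2·6^{k+1} + 2^{k+1}.
By strong induction, S_n = 2·6^n + 2^n for all n ≥ 1.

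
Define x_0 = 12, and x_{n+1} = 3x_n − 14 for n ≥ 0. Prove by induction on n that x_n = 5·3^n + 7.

Base case: x_0 = 12, and 5·3^0 + 7 = 5 + 7 = 12.
Assume x_r = 5·3^r + 7 for some r ≥ 0.
Then x_{r+1} = 3x_r − 14 = 3·(5·3^r + 7) − 14 = 15·3^r + 21 − 14 = 5·3^{r+1} + 7.
So the formula holds for r+1, and by induction x_n = 5·3^n + 7 for all n ≥ 0.

x_n = 5·3^n + 7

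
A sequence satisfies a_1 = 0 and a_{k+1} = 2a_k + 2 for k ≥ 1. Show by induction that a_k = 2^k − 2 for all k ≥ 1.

Base case: a_1 = 0, and 2^1 − 2 = 2 − 2 = 0.
Assume a_m = 2^m − 2 for some m ≥ 1.
Then a_{m+1} = 2a_m + 2 = 2·(2^m − 2) + 2 = 2^{m+1} − 4 + 2 = 2^{m+1} − 2.
By induction, a_k = 2^k − 2 for all k ≥ 1.

a_k = 2^k − 2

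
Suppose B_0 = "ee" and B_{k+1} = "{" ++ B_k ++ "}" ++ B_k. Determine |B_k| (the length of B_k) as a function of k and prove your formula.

Claim: |B_k| = 2^{k+2} − 2.

Base case: |B_0| = 2, and 2^{0+2} − 2 = 2.
Assume |B_j| = 2^{j+2} − 2.
Then |B_{j+1}| = 1 + |B_j| + 1 + |B_j| = 2|B_j| + 2 = 2(2^{j+2} − 2) + 2 = 2^{j+3} − 4 + 2 = 2^{j+3} − 2.
Hence |B_k| = 2^{k+2} − 2 for every k ≥ 0, by induction.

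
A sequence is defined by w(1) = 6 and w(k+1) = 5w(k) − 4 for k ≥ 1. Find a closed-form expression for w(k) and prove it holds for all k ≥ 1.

Claim: w(k) = 5^k + 1.

Base case: w(1) = 6, and 5^1 + 1 = 5 + 1 = 6.
Assume w(m) = 5^m + 1 for some m ≥ 1.
Then w(m+1) = 5w(m) − 4 = 5·(5^m + 1) − 4 = 5^{m+1} + 5 − 4 = 5^{m+1} + 1.
This completes the inductive step, so w(k) = 5^k + 1 for all k ≥ 1.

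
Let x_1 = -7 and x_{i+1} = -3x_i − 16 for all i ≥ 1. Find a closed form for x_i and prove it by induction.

Claim: x_i = (-3)^i − 4.

Base case: x_1 = -7, and (-3)^1 − 4 = -3 − 4 = -7.
Assume x_k = (-3)^k − 4 for some k ≥ 1.
Then x_{k+1} = -3x_k − 16 = -3·((-3)^k − 4) − 16 = -3·(-3)^k + 12 − 16 = (-3)^{k+1} − 4.
So the formula holds for k+1, and by induction x_i = (-3)^i − 4 for all i ≥ 1.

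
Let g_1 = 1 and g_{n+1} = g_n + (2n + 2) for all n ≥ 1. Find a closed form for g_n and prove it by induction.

Claim: g_n = n^2 + n − 1.

Base case: g_1 = 1, and 1^2 + 1 − 1 = 1.
Assume g_r = r^2 + r − 1.
Then g_{r+1} = g_r + (2r + 2) = (r^2 + r − 1) + (2r + 2) = r^2 + 3r + 1,
and (r+1)^2 + (r+1) − 1 = r^2 + 3r + 1.
By induction, g_n = n^2 + n − 1 for all n ≥ 1.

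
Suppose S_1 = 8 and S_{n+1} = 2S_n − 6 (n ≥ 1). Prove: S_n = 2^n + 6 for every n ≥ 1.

Base case: S_1 = 8, and 2^1 + 6 = 2 + 6 = 8.
Assume S_j = 2^j + 6 for some j ≥ 1.
Then S_{j+1} = 2S_j − 6 = 2·(2^j + 6) − 6 = 2^{j+1} + 12 − 6 = 2^{j+1} + 6.
By induction, S_n = 2^n + 6 for all n ≥ 1.

S_n = 2^n + 6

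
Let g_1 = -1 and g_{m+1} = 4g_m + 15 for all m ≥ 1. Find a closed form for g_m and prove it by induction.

Claim: g_m = 4^m − 5.

Base case: g_1 = -1, and 4^1 − 5 = 4 − 5 = -1.
Assume g_k = 4^k − 5 for some k ≥ 1.
Then g_{k+1} = 4g_k + 15 = 4·(4^k − 5) + 15 = 4^{k+1} − 20 + 15 = 4^{k+1} − 5.
This completes the inductive step, so g_m = 4^m − 5 for all m ≥ 1.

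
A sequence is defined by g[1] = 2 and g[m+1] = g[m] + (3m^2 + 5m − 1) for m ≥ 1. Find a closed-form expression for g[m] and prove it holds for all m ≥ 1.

Claim: g[m] = m^3 + m^2 − 3m + 3.

Base case: g[1] = 2, and 1^3 + 1^2 − 3·1 + 3 = 2.
Assume g[k] = k^3 + k^2 − 3k + 3.
Then g[k+1] = g[k] + (3k^2 + 5k − 1) = (k^3 + k^2 − 3k + 3) + (3k^2 + 5k − 1) = k^3 + 4k^2 + 2k + 2,
and (k+1)^3 + (k+1)^2 − 3·(k+1) + 3 = k^3 + 4k^2 + 2k + 2.
This completes the inductive step, so g[m] = m^3 + m^2 − 3m + 3 for all m ≥ 1.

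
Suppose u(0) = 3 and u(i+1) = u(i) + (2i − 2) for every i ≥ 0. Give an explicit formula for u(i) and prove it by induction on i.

Claim: u(i) = i^2 − 3i + 3.

Base case: u(0) = 3, and 0^2 − 3·0 + 3 = 3.
Assume u(r) = r^2 − 3r + 3.
Then u(r+1) = u(r) + (2r − 2) = (r^2 − 3r + 3) + (2r − 2) = r^2 − r + 1,
and (r+1)^2 − 3·(r+1) + 3 = r^2 − r + 1.
By induction, u(i) = i^2 − 3i + 3 for all i ≥ 0.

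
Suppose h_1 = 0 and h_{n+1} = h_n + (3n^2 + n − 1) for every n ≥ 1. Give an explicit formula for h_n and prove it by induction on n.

Claim: h_n = n^3 − n^2 − n + 1.

Base case: h_1 = 0, and 1^3 − 1^2 − 1 + 1 = 0.
Assume h_k = k^3 − k^2 − k + 1.
Then h_{k+1} = h_k + (3k^2 + k − 1) = (k^3 − k^2 − k + 1) + (3k^2 + k − 1) = k^3 + 2k^2,
and (k+1)^3 − (k+1)^2 − (k+1) + 1 = k^3 + 2k^2.
This completes the inductive step, so h_n = n^3 − n^2 − n + 1 for all n ≥ 1.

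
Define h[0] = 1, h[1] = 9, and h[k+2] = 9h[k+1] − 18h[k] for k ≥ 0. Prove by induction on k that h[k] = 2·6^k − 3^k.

Base cases: h[0] = 1 and 2·6^0 − 3^0 = 1; h[1] = 9 and 2·6^1 − 3^1 = 9.
Assume h[i] = 2·6^i − 3^i for all 0 ≤ i ≤ j, where j ≥ 1.
Then h[j+1] = 9h[j] − 18h[j−1] = 9·(2·6^j − 3^j) − 18·(2·6^{j−1} − 3^{j−1}) = 2·(9·6 − 18)6^{j−1} − (9·3 − 18)3^{j−1} = 72·6^{j−1} − 9·3^{j−1} = 2·6^{j+1} − 3^{j+1}.
This completes the inductive step, so h[k] = 2·6^k − 3^k for all k ≥ 0.

h[k] = 2·6^k − 3^k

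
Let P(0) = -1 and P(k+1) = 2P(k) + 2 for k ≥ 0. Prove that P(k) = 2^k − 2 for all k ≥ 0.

Base case: P(0) = -1, and 2^0 − 2 = 1 − 2 = -1.
Assume P(r) = 2^r − 2 for some r ≥ 0.
Then P(r+1) = 2P(r) + 2 = 2·(2^r − 2) + 2 = 2^{r+1} − 4 + 2 = 2^{r+1} − 2.
Hence P(k) = 2^k − 2 for every k ≥ 0, by induction.

P(k) = 2^k − 2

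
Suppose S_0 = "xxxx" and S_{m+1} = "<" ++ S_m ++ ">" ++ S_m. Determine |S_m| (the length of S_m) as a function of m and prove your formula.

Claim: |S_m| = 6·2^m − 2.

Base case: |S_0| = 4, and 6·2^0 − 2 = 4.
Assume |S_k| = 6·2^k − 2.
Then |S_{k+1}| = 1 + |S_k| + 1 + |S_k| = 2|S_k| + 2 = 2(6·2^k − 2) + 2 = 6·2^{k+1} − 4 + 2 = 6·2^{k+1} − 2.
So the formula holds for k+1, and by induction |S_m| = 6·2^m − 2 for all m ≥ 0.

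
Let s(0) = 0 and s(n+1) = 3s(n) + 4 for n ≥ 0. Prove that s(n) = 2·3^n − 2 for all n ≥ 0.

Base case: s(0) = 0, and 2·3^0 − 2 = 2 − 2 = 0.
Assume s(r) = 2·3^r − 2 for some r ≥ 0.
Then s(r+1) = 3s(r) + 4 = 3·(2·3^r − 2) + 4 = 6·3^r − 6 + 4 = 2·3^{r+1} − 2.
Hence s(n) = 2·3^n − 2 for every n ≥ 0, by induction.

s(n) = 2·3^n − 2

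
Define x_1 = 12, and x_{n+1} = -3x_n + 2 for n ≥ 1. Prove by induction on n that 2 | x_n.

Base case: x_1 = 12 = 2·6, so 2 | x_1.
Assume 2 | x_k, so x_k = 2t for some integer t.
Then x_{k+1} = -3x_k + 2 = -3·(2t) + 2 = 2(-3t + 1), so 2 | x_{k+1}.
This completes the inductive step, so 2 | x_n for all n ≥ 1.

2 | x_n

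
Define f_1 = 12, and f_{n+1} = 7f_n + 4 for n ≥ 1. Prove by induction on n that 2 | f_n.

Base case: f_1 = 12 = 2·6, so 2 | f_1.
Assume 2 | f_m, so f_m = 2t for some integer t.
Then f_{m+1} = 7f_m + 4 = 7·(2t) + 4 = 2(7t + 2), so 2 | f_{m+1}.
By induction, 2 | f_n for all n ≥ 1.

2 | f_n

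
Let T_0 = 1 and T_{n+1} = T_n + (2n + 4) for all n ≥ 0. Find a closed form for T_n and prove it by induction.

Claim: T_n = n^2 + 3n + 1.

Base case: T_0 = 1, and 0^2 + 3·0 + 1 = 1.
Assume T_m = m^2 + 3m + 1.
Then T_{m+1} = T_m + (2m + 4) = (m^2 + 3m + 1) + (2m + 4) = m^2 + 5m + 5,
and (m+1)^2 + 3·(m+1) + 1 = m^2 + 5m + 5.
This completes the inductive step, so T_n = n^2 + 3n + 1 for all n ≥ 0.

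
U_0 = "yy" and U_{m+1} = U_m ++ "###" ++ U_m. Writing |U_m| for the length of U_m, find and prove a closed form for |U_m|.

Claim: |U_m| = 5·2^m − 3.

Base case: |U_0| = 2, and 5·2^0 − 3 = 2.
Assume |U_r| = 5·2^r − 3.
Then |U_{r+1}| = |U_r| + 3 + |U_r| = 2|U_r| + 3 = 2(5·2^r − 3) + 3 = 5·2^{r+1} − 6 + 3 = 5·2^{r+1} − 3.
By induction, |U_m| = 5·2^m − 3 for all m ≥ 0.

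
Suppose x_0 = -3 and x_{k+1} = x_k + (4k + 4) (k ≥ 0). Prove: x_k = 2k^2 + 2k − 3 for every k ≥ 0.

Base case: x_0 = -3, and 2·0^2 + 2·0 − 3 = -3.
Assume x_r = 2r^2 + 2r − 3.
Then x_{r+1} = x_r + (4r + 4) = (2r^2 + 2r − 3) + (4r + 4) = 2r^2 + 6r + 1,
and 2·(r+1)^2 + 2·(r+1) − 3 = 2r^2 + 6r + 1.
This completes the inductive step, so x_k = 2k^2 + 2k − 3 for all k ≥ 0.

x_k = 2k^2 + 2k − 3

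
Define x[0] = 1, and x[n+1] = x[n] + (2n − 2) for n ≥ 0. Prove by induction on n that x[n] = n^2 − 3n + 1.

Base case: x[0] = 1, and 0^2 − 3·0 + 1 = 1.
Assume x[r] = r^2 − 3r + 1.
Then x[r+1] = x[r] + (2r − 2) = (r^2 − 3r + 1) + (2r − 2) = r^2 − r − 1,
and (r+1)^2 − 3·(r+1) + 1 = r^2 − r − 1.
Hence x[n] = n^2 − 3n + 1 for every n ≥ 0, by induction.

x[n] = n^2 − 3n + 1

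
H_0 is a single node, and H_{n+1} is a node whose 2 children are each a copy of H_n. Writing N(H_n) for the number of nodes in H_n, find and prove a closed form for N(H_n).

Claim: N(H_n) = 2^{n+1} − 1.

Base case: N(H_0) = 1, and 2^{0+1} − 1 = 1.
Assume N(H_m) = 2^{m+1} − 1.
Then N(H_{m+1}) = 1 + 2N(H_m) = 1 + 2(2^{m+1} − 1) = 2^{m+2} − 2 + 1 = 2^{m+2} − 1.
Hence N(H_n) = 2^{n+1} − 1 for every n ≥ 0, by induction.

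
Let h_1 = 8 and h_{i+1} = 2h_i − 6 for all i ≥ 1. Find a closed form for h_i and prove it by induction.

Claim: h_i = 2^i + 6.

Base case: h_1 = 8, and 2^1 + 6 = 2 + 6 = 8.
Assume h_j = 2^j + 6 for some j ≥ 1.
Then h_{j+1} = 2h_j − 6 = 2·(2^j + 6) − 6 = 2^{j+1} + 12 − 6 = 2^{j+1} + 6.
By induction, h_i = 2^i + 6 for all i ≥ 1.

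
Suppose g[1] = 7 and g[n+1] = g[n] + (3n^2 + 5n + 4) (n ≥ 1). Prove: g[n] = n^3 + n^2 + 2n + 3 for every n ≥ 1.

Base case: g[1] = 7, and 1^3 + 1^2 + 2·1 + 3 = 7.
Assume g[k] = k^3 + k^2 + 2k + 3.
Then g[k+1] = g[k] + (3k^2 + 5k + 4) = (k^3 + k^2 + 2k + 3) + (3k^2 + 5k + 4) = k^3 + 4k^2 + 7k + 7,
and (k+1)^3 + (k+1)^2 + 2·(k+1) + 3 = k^3 + 4k^2 + 7k + 7.
Hence g[n] = n^3 + n^2 + 2n + 3 for every n ≥ 1, by induction.

g[n] = n^3 + n^2 + 2n + 3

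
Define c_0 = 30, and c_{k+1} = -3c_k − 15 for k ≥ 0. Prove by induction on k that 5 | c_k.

Base case: c_0 = 30 = 5·6, so 5 | c_0.
Assume 5 | c_j, so c_j = 5t for some integer t.
Then c_{j+1} = -3c_j − 15 = -3·(5t) − 15 = 5(-3t − 3), so 5 | c_{j+1}.
This completes the inductive step, so 5 | c_k for all k ≥ 0.

5 | c_k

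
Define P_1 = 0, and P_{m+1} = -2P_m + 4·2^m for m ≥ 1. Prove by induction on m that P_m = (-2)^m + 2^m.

Base case: P_1 = 0, and (-2)^1 + 2^1 = -2 + 2 = 0.
Assume P_r = (-2)^r + 2^r for some r ≥ 1.
Then P_{r+1} = -2P_r + 4·2^r = -2·((-2)^r + 2^r) + 4·2^r = (-2)^{r+1} − 2·2^r + 4·2^r = (-2)^{r+1} + 2·2^r = (-2)^{r+1} + 2^{r+1}.
So the formula holds for r+1, and by induction P_m = (-2)^m + 2^m for all m ≥ 1.

P_m = (-2)^m + 2^m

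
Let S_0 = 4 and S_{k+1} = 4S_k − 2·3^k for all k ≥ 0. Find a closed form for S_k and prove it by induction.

Claim: S_k = 2·4^k + 2·3^k.

Base case: S_0 = 4, and 2·4^0 + 2·3^0 = 2 + 2 = 4.
Assume S_j = 2·4^j + 2·3^j for some j ≥ 0.
Then S_{j+1} = 4S_j − 2·3^j = 4·(2·4^j + 2·3^j) − 2·3^j = 2·4^{j+1} + 8·3^j − 2·3^j = 2·4^{j+1} + 6·3^j = 2·4^{j+1} + 2·3^{j+1}.
Hence S_k = 2·4^k + 2·3^k for every k ≥ 0, by induction.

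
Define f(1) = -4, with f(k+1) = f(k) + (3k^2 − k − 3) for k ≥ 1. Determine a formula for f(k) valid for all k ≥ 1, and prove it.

Claim: f(k) = k^3 − 2k^2 − 2k − 1.

Base case: f(1) = -4, and 1^3 − 2·1^2 − 2·1 − 1 = -4.
Assume f(j) = j^3 − 2j^2 − 2j − 1.
Then f(j+1) = f(j) + (3j^2 − j − 3) = (j^3 − 2j^2 − 2j − 1) + (3j^2 − j − 3) = j^3 + j^2 − 3j − 4,
and (j+1)^3 − 2·(j+1)^2 − 2·(j+1) − 1 = j^3 + j^2 − 3j − 4.
This completes the inductive step, so f(k) = k^3 − 2k^2 − 2k − 1 for all k ≥ 1.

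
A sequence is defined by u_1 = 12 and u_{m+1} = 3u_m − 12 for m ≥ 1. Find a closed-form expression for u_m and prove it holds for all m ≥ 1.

Claim: u_m = 2·3^m + 6.

Base case: u_1 = 12, and 2·3^1 + 6 = 6 + 6 = 12.
Assume u_k = 2·3^k + 6 for some k ≥ 1.
Then u_{k+1} = 3u_k − 12 = 3·(2·3^k + 6) − 12 = 6·3^k + 18 − 12 = 2·3^{k+1} + 6.
By induction, u_m = 2·3^m + 6 for all m ≥ 1.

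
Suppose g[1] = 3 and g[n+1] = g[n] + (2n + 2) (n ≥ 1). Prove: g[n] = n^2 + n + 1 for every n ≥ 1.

Base case: g[1] = 3, and 1^2 + 1 + 1 = 3.
Assume g[m] = m^2 + m + 1.
Then g[m+1] = g[m] + (2m + 2) = (m^2 + m + 1) + (2m + 2) = m^2 + 3m + 3,
and (m+1)^2 + (m+1) + 1 = m^2 + 3m + 3.
Hence g[n] = n^2 + n + 1 for every n ≥ 1, by induction.

g[n] = n^2 + n + 1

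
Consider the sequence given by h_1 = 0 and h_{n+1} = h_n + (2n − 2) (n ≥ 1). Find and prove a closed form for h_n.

Claim: h_n = n^2 − 3n + 2.

Base case: h_1 = 0, and 1^2 − 3·1 + 2 = 0.
Assume h_k = k^2 − 3k + 2.
Then h_{k+1} = h_k + (2k − 2) = (k^2 − 3k + 2) + (2k − 2) = k^2 − k,
and (k+1)^2 − 3·(k+1) + 2 = k^2 − k.
Hence h_n = n^2 − 3n + 2 for every n ≥ 1, by induction.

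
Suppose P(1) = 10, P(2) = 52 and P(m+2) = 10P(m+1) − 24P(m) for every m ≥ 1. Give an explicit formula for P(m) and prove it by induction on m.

Claim: P(m) = 6^m + 4^m.

Base cases: P(1) = 10 and 6^1 + 4^1 = 10; P(2) = 52 and 6^2 + 4^2 = 52.
Assume P(j) = 6^j + 4^j for all 1 ≤ j ≤ r, where r ≥ 2.
Then P(r+1) = 10P(r) − 24P(r−1) = 10·(6^r + 4^r) − 24·(6^{r−1} + 4^{r−1}) = (10·6 − 24)6^{r−1} + (10·4 − 24)4^{r−1} = 36·6^{r−1} + 16·4^{r−1} = 6^{r+1} + 4^{r+1}.
Hence P(m) = 6^m + 4^m for every m ≥ 1, by strong induction.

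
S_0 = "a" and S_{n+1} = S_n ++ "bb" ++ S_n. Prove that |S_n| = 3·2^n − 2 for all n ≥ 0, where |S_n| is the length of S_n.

Base case: |S_0| = 1, and 3·2^0 − 2 = 1.
Assume |S_m| = 3·2^m − 2.
Then |S_{m+1}| = |S_m| + 2 + |S_m| = 2|S_m| + 2 = 2(3·2^m − 2) + 2 = 3·2^{m+1} − 4 + 2 = 3·2^{m+1} − 2.
So the formula holds for m+1, and by induction |S_n| = 3·2^n − 2 for all n ≥ 0.

|S_n| = 3·2^n − 2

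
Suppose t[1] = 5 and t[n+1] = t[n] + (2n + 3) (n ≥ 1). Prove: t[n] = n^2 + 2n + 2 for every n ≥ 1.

Base case: t[1] = 5, and 1^2 + 2·1 + 2 = 5.
Assume t[k] = k^2 + 2k + 2.
Then t[k+1] = t[k] + (2k + 3) = (k^2 + 2k + 2) + (2k + 3) = k^2 + 4k + 5,
and (k+1)^2 + 2·(k+1) + 2 = k^2 + 4k + 5.
Hence t[n] = n^2 + 2n + 2 for every n ≥ 1, by induction.

t[n] = n^2 + 2n + 2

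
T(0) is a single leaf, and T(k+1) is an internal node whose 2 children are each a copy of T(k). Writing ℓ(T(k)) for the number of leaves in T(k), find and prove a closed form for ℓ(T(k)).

Claim: ℓ(T(k)) = 2^k.

Base case: ℓ(T(0)) = 1, and 2^0 = 1.
Assume ℓ(T(j)) = 2^j.
Then ℓ(T(j+1)) = 2·ℓ(T(j)) = 2·2^j = 2^{j+1}.
So the formula holds for j+1, and by induction ℓ(T(k)) = 2^k for all k ≥ 0.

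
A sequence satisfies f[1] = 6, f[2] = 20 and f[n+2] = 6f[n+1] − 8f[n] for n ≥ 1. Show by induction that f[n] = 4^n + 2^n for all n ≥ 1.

Base cases: f[1] = 6 and 4^1 + 2^1 = 6; f[2] = 20 and 4^2 + 2^2 = 20.
Assume f[j] = 4^j + 2^j for all 1 ≤ j ≤ k, where k ≥ 2.
Then f[k+1] = 6f[k] − 8f[k−1] = 6·(4^k + 2^k) − 8·(4^{k−1} + 2^{k−1}) = (6·4 − 8)4^{k−1} + (6·2 − 8)2^{k−1} = 16·4^{k−1} + 4·2^{k−1} = 4^{k+1} + 2^{k+1}.
So the formula holds for k+1, and by strong induction f[n] = 4^n + 2^n for all n ≥ 1.

f[n] = 4^n + 2^n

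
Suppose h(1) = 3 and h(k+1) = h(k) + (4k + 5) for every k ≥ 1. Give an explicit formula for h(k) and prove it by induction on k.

Claim: h(k) = 2k^2 + 3k − 2.

Base case: h(1) = 3, and 2·1^2 + 3·1 − 2 = 3.
Assume h(m) = 2m^2 + 3m − 2.
Then h(m+1) = h(m) + (4m + 5) = (2m^2 + 3m − 2) + (4m + 5) = 2m^2 + 7m + 3,
and 2·(m+1)^2 + 3·(m+1) − 2 = 2m^2 + 7m + 3.
By induction, h(k) = 2k^2 + 3k − 2 for all k ≥ 1.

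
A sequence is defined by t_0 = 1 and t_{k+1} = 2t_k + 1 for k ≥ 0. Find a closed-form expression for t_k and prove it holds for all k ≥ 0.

Claim: t_k = 2^{k+1} − 1.

Base case: t_0 = 1, and 2^{0+1} − 1 = 2 − 1 = 1.
Assume t_m = 2^{m+1} − 1 for some m ≥ 0.
Then t_{m+1} = 2t_m + 1 = 2·(2^{m+1} − 1) + 1 = 2^{m+2} − 2 + 1 = 2^{m+2} − 1.
This completes the inductive step, so t_k = 2^{k+1} − 1 for all k ≥ 0.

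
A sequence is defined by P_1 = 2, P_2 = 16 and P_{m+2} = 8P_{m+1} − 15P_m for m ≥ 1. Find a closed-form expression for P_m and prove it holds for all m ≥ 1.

Claim: P_m = 5^m − 3^m.

Base cases: P_1 = 2 and 5^1 − 3^1 = 2; P_2 = 16 and 5^2 − 3^2 = 16.
Assume P_i = 5^i − 3^i for all 1 ≤ i ≤ j, where j ≥ 2.
Then P_{j+1} = 8P_j − 15P_{j−1} = 8·(5^j − 3^j) − 15·(5^{j−1} − 3^{j−1}) = (8·5 − 15)5^{j−1} − (8·3 − 15)3^{j−1} = 25·5^{j−1} − 9·3^{j−1} = 5^{j+1} − 3^{j+1}.
Hence P_m = 5^m − 3^m for every m ≥ 1, by strong induction.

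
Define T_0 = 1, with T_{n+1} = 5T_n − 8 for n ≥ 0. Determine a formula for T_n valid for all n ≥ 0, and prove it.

Claim: T_n = -5^n + 2.

Base case: T_0 = 1, and -5^0 + 2 = -1 + 2 = 1.
Assume T_k = -5^k + 2 for some k ≥ 0.
Then T_{k+1} = 5T_k − 8 = 5·(-5^k + 2) − 8 = -5^{k+1} + 10 − 8 = -5^{k+1} + 2.
Hence T_n = -5^n + 2 for every n ≥ 0, by induction.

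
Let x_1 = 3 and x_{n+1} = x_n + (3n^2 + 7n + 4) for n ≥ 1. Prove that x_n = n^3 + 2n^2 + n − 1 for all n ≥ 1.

Base case: x_1 = 3, and 1^3 + 2·1^2 + 1 − 1 = 3.
Assume x_r = r^3 + 2r^2 + r − 1.
Then x_{r+1} = x_r + (3r^2 + 7r + 4) = (r^3 + 2r^2 + r − 1) + (3r^2 + 7r + 4) = r^3 + 5r^2 + 8r + 3,
and (r+1)^3 + 2·(r+1)^2 + (r+1) − 1 = r^3 + 5r^2 + 8r + 3.
By induction, x_n = n^3 + 2n^2 + n − 1 for all n ≥ 1.

x_n = n^3 + 2n^2 + n − 1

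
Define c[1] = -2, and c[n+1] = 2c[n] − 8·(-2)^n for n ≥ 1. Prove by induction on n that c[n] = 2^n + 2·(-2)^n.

Base case: c[1] = -2, and 2^1 + 2·(-2)^1 = 2 − 4 = -2.
Assume c[k] = 2^k + 2·(-2)^k for some k ≥ 1.
Then c[k+1] = 2c[k] − 8·(-2)^k = 2·(2^k + 2·(-2)^k) − 8·(-2)^k = 2^{k+1} + 4·(-2)^k − 8·(-2)^k = 2^{k+1} − 4·(-2)^k = 2^{k+1} + 2·(-2)^{k+1}.
So the formula holds for k+1, and by induction c[n] = 2^n + 2·(-2)^n for all n ≥ 1.

c[n] = 2^n + 2·(-2)^n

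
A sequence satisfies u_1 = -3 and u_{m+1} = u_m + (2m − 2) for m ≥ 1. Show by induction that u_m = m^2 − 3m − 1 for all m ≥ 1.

Base case: u_1 = -3, and 1^2 − 3·1 − 1 = -3.
Assume u_r = r^2 − 3r − 1.
Then u_{r+1} = u_r + (2r − 2) = (r^2 − 3r − 1) + (2r − 2) = r^2 − r − 3,
and (r+1)^2 − 3·(r+1) − 1 = r^2 − r − 3.
This completes the inductive step, so u_m = m^2 − 3m − 1 for all m ≥ 1.

u_m = m^2 − 3m − 1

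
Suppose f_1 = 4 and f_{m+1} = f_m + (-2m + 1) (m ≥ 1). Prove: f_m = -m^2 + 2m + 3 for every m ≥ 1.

Base case: f_1 = 4, and -1^2 + 2·1 + 3 = 4.
Assume f_k = -k^2 + 2k + 3.
Then f_{k+1} = f_k + (-2k + 1) = (-k^2 + 2k + 3) + (-2k + 1) = -k^2 + 4,
and -(k+1)^2 + 2·(k+1) + 3 = -k^2 + 4.
Hence f_m = -m^2 + 2m + 3 for every m ≥ 1, by induction.

f_m = -m^2 + 2m + 3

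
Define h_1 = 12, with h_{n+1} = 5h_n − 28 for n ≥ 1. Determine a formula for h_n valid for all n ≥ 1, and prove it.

Claim: h_n = 5^n + 7.

Base case: h_1 = 12, and 5^1 + 7 = 5 + 7 = 12.
Assume h_k = 5^k + 7 for some k ≥ 1.
Then h_{k+1} = 5h_k − 28 = 5·(5^k + 7) − 28 = 5^{k+1} + 35 − 28 = 5^{k+1} + 7.
So the formula holds for k+1, and by induction h_n = 5^n + 7 for all n ≥ 1.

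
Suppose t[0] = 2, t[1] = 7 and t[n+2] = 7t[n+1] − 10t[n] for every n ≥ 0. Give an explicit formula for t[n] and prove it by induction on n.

Claim: t[n] = 5^n + 2^n.

Base cases: t[0] = 2 and 5^0 + 2^0 = 2; t[1] = 7 and 5^1 + 2^1 = 7.
Assume t[j] = 5^j + 2^j for all 0 ≤ j ≤ m, where m ≥ 1.
Then t[m+1] = 7t[m] − 10t[m−1] = 7·(5^m + 2^m) − 10·(5^{m−1} + 2^{m−1}) = (7·5 − 10)5^{m−1} + (7·2 − 10)2^{m−1} = 25·5^{m−1} + 4·2^{m−1} = 5^{m+1} + 2^{m+1}.
Hence t[n] = 5^n + 2^n for every n ≥ 0, by strong induction.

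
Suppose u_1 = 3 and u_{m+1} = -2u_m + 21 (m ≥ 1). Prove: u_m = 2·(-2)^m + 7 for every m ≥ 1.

Base case: u_1 = 3, and 2·(-2)^1 + 7 = -4 + 7 = 3.
Assume u_k = 2·(-2)^k + 7 for some k ≥ 1.
Then u_{k+1} = -2u_k + 21 = -2·(2·(-2)^k + 7) + 21 = -4·(-2)^k − 14 + 21 = 2·(-2)^{k+1} + 7.
Hence u_m = 2·(-2)^m + 7 for every m ≥ 1, by induction.

u_m = 2·(-2)^m + 7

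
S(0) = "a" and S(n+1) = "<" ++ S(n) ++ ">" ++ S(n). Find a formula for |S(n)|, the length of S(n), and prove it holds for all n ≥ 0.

Claim: |S(n)| = 3·2^n − 2.

Base case: |S(0)| = 1, and 3·2^0 − 2 = 1.
Assume |S(m)| = 3·2^m − 2.
Then |S(m+1)| = 1 + |S(m)| + 1 + |S(m)| = 2|S(m)| + 2 = 2(3·2^m − 2) + 2 = 3·2^{m+1} − 4 + 2 = 3·2^{m+1} − 2.
So the formula holds for m+1, and by induction |S(n)| = 3·2^n − 2 for all n ≥ 0.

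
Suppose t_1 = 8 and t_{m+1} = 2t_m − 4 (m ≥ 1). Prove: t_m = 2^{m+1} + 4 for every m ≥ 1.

Base case: t_1 = 8, and 2^{1+1} + 4 = 4 + 4 = 8.
Assume t_k = 2^{k+1} + 4 for some k ≥ 1.
Then t_{k+1} = 2t_k − 4 = 2·(2^{k+1} + 4) − 4 = 2^{k+2} + 8 − 4 = 2^{k+2} + 4.
Hence t_m = 2^{m+1} + 4 for every m ≥ 1, by induction.

t_m = 2^{m+1} + 4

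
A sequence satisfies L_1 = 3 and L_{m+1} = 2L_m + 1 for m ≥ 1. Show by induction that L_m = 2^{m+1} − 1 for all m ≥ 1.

Base case: L_1 = 3, and 2^{1+1} − 1 = 4 − 1 = 3.
Assume L_k = 2^{k+1} − 1 for some k ≥ 1.
Then L_{k+1} = 2L_k + 1 = 2·(2^{k+1} − 1) + 1 = 2^{k+2} − 2 + 1 = 2^{k+2} − 1.
So the formula holds for k+1, and by induction L_m = 2^{m+1} − 1 for all m ≥ 1.

L_m = 2^{m+1} − 1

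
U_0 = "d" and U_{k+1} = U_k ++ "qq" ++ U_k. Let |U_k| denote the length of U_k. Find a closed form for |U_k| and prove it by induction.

Claim: |U_k| = 3·2^k − 2.

Base case: |U_0| = 1, and 3·2^0 − 2 = 1.
Assume |U_r| = 3·2^r − 2.
Then |U_{r+1}| = |U_r| + 2 + |U_r| = 2|U_r| + 2 = 2(3·2^r − 2) + 2 = 3·2^{r+1} − 4 + 2 = 3·2^{r+1} − 2.
So the formula holds for r+1, and by induction |U_k| = 3·2^k − 2 for all k ≥ 0.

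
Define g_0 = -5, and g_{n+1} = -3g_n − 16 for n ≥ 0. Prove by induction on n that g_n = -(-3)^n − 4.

Base case: g_0 = -5, and -(-3)^0 − 4 = -1 − 4 = -5.
Assume g_j = -(-3)^j − 4 for some j ≥ 0.
Then g_{j+1} = -3g_j − 16 = -3·(-(-3)^j − 4) − 16 = 3·(-3)^j + 12 − 16 = -(-3)^{j+1} − 4.
By induction, g_n = -(-3)^n − 4 for all n ≥ 0.

g_n = -(-3)^n − 4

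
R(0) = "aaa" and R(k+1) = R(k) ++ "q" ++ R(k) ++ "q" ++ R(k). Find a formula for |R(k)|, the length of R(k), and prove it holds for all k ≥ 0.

Claim: |R(k)| = 4·3^k − 1.

Base case: |R(0)| = 3, and 4·3^0 − 1 = 3.
Assume |R(r)| = 4·3^r − 1.
Then |R(r+1)| = 3|R(r)| + 2 = 3(4·3^r − 1) + 2 = 4·3^{r+1} − 3 + 2 = 4·3^{r+1} − 1.
By induction, |R(k)| = 4·3^k − 1 for all k ≥ 0.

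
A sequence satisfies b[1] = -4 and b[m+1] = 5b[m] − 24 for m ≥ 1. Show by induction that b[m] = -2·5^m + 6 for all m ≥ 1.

Base case: b[1] = -4, and -2·5^1 + 6 = -10 + 6 = -4.
Assume b[r] = -2·5^r + 6 for some r ≥ 1.
Then b[r+1] = 5b[r] − 24 = 5·(-2·5^r + 6) − 24 = -10·5^r + 30 − 24 = -2·5^{r+1} + 6.
This completes the inductive step, so b[m] = -2·5^m + 6 for all m ≥ 1.

b[m] = -2·5^m + 6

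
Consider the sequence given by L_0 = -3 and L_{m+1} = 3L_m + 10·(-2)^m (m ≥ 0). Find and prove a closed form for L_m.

Claim: L_m = -3^m − 2·(-2)^m.

Base case: L_0 = -3, and -3^0 − 2·(-2)^0 = -1 − 2 = -3.
Assume L_j = -3^j − 2·(-2)^j for some j ≥ 0.
Then L_{j+1} = 3L_j + 10·(-2)^j = 3·(-3^j − 2·(-2)^j) + 10·(-2)^j = -3^{j+1} − 6·(-2)^j + 10·(-2)^j = -3^{j+1} + 4·(-2)^j = -3^{j+1} − 2·(-2)^{j+1}.
This completes the inductive step, so L_m = -3^m − 2·(-2)^m for all m ≥ 0.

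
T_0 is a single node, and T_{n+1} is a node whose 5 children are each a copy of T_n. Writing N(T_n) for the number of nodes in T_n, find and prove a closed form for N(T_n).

Claim: N(T_n) = (5^{n+1} − 1)/4.

Base case: N(T_0) = 1, and (5^{0+1} − 1)/4 = 1.
Assume N(T_m) = (5^{m+1} − 1)/4.
Then N(T_{m+1}) = 1 + 5N(T_m) = 1 + 5·(5^{m+1} − 1)/4 = 1 + (5^{m+2} − 5)/4 = (4 + 5^{m+2} − 5)/4 = (5^{m+2} − 1)/4.
By induction, N(T_n) = (5^{n+1} − 1)/4 for all n ≥ 0.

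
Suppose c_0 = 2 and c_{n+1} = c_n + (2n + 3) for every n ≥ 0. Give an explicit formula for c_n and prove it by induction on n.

Claim: c_n = n^2 + 2n + 2.

Base case: c_0 = 2, and 0^2 + 2·0 + 2 = 2.
Assume c_m = m^2 + 2m + 2.
Then c_{m+1} = c_m + (2m + 3) = (m^2 + 2m + 2) + (2m + 3) = m^2 + 4m + 5,
and (m+1)^2 + 2·(m+1) + 2 = m^2 + 4m + 5.
This completes the inductive step, so c_n = n^2 + 2n + 2 for all n ≥ 0.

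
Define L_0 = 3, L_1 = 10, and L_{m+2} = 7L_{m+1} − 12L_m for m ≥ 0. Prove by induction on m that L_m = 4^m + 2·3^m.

Base cases: L_0 = 3 and 4^0 + 2·3^0 = 3; L_1 = 10 and 4^1 + 2·3^1 = 10.
Assume L_i = 4^i + 2·3^i for all 0 ≤ i ≤ j, where j ≥ 1.
Then L_{j+1} = 7L_j − 12L_{j−1} = 7·(4^j + 2·3^j) − 12·(4^{j−1} + 2·3^{j−1}) = (7·4 − 12)4^{j−1} + 2·(7·3 − 12)3^{j−1} = 16·4^{j−1} + 18·3^{j−1} = 4^{j+1} + 2·3^{j+1}.
Hence L_m = 4^m + 2·3^m for every m ≥ 0, by strong induction.

L_m = 4^m + 2·3^m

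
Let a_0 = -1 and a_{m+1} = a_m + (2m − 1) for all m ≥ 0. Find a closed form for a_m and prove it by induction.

Claim: a_m = m^2 − 2m − 1.

Base case: a_0 = -1, and 0^2 − 2·0 − 1 = -1.
Assume a_j = j^2 − 2j − 1.
Then a_{j+1} = a_j + (2j − 1) = (j^2 − 2j − 1) + (2j − 1) = j^2 − 2,
and (j+1)^2 − 2·(j+1) − 1 = j^2 − 2.
Hence a_m = m^2 − 2m − 1 for every m ≥ 0, by induction.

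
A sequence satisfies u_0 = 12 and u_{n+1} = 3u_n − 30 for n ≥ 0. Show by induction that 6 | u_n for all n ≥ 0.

Base case: u_0 = 12 = 6·2, so 6 | u_0.
Assume 6 | u_r, so u_r = 6t for some integer t.
Then u_{r+1} = 3u_r − 30 = 3·(6t) − 30 = 6(3t − 5), so 6 | u_{r+1}.
This completes the inductive step, so 6 | u_n for all n ≥ 0.

6 | u_n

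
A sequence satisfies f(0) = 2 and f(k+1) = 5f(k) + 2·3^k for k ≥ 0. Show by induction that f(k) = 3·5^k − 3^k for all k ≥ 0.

Base case: f(0) = 2, and 3·5^0 − 3^0 = 3 − 1 = 2.
Assume f(r) = 3·5^r − 3^r for some r ≥ 0.
Then f(r+1) = 5f(r) + 2·3^r = 5·(3·5^r − 3^r) + 2·3^r = 3·5^{r+1} − 5·3^r + 2·3^r = 3·5^{r+1} − 3·3^r = 3·5^{r+1} − 3^{r+1}.
By induction, f(k) = 3·5^k − 3^k for all k ≥ 0.

f(k) = 3·5^k − 3^k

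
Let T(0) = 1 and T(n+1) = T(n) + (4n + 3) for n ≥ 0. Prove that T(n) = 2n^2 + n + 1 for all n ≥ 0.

Base case: T(0) = 1, and 2·0^2 + 0 + 1 = 1.
Assume T(m) = 2m^2 + m + 1.
Then T(m+1) = T(m) + (4m + 3) = (2m^2 + m + 1) + (4m + 3) = 2m^2 + 5m + 4,
and 2·(m+1)^2 + (m+1) + 1 = 2m^2 + 5m + 4.
Hence T(n) = 2n^2 + n + 1 for every n ≥ 0, by induction.

T(n) = 2n^2 + n + 1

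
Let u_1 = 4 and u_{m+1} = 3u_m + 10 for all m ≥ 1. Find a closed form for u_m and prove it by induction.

Claim: u_m = 3^{m+1} − 5.

Base case: u_1 = 4, and 3^{1+1} − 5 = 9 − 5 = 4.
Assume u_k = 3^{k+1} − 5 for some k ≥ 1.
Then u_{k+1} = 3u_k + 10 = 3·(3^{k+1} − 5) + 10 = 3^{k+2} − 15 + 10 = 3^{k+2} − 5.
This completes the inductive step, so u_m = 3^{m+1} − 5 for all m ≥ 1.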